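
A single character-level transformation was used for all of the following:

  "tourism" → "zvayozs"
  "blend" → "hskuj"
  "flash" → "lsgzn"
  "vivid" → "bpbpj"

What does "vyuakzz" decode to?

protest

Shifts by position in tourism: pos 0: t→z (+6), pos 1: o→v (+7), pos 2: u→a (+6), pos 3: r→y (+7) — repeating every 2. It's a Vigenère-style cipher with numeric key [6,7]: position i shifts by key[i mod 2].
Undoing it on vyuakzz: v−6=p, y−7=r, u−6=o, a−7=t, k−6=e, z−7=s, z−6=t.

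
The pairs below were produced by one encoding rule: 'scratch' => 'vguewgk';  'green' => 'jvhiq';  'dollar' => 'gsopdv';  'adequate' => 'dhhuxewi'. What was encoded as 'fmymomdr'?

civilian

Shifts by position in scratch: pos 0: s→v (+3), pos 1: c→g (+4), pos 2: r→u (+3), pos 3: a→e (+4) — repeating every 2. The shifts repeat in a cycle of length 2: positions 0,1,… shift by +3, +4, then the pattern repeats.
Decoding fmymomdr: f−3=c, m−4=i, y−3=v, m−4=i, o−3=l, m−4=i, d−3=a, r−4=n.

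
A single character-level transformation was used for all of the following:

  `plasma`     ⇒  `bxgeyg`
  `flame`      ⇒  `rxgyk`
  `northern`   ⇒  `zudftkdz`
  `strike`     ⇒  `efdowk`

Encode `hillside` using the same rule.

The shift depends on letter class: consonant p→b is +12, but vowel a→g is +6. Two shifts are in play — +6 for a/e/i/o/u, +12 for every other letter.
Applying it to hillside: h(cons)+12=t, i(vowel)+6=o, l(cons)+12=x, l(cons)+12=x, s(cons)+12=e, i(vowel)+6=o, d(cons)+12=p, e(vowel)+6=k.

toxxeopk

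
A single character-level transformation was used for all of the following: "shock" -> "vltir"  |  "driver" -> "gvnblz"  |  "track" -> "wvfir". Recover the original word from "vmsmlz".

singer

In shock: s→v is +3, h→l is +4, o→t is +5, c→i is +6 — the shift increases by 1 each position. The shift increases by 1 at each position, starting from +3: 3, 4, 5, ….
Decoding vmsmlz: v−3=s, m−4=i, s−5=n, m−6=g, l−7=e, z−8=r.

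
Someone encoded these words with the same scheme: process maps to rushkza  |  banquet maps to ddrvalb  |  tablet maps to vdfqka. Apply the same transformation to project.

In process: p→r is +2, r→u is +3, o→s is +4, c→h is +5 — the shift increases by 1 each position. Each letter shifts forward by (position + 2), i.e. 2, 3, 4, … — the shift grows by one for each successive letter.
On project: p+2=r, r+3=u, o+4=s, j+5=o, e+6=k, c+7=j, t+8=b.

rusokjb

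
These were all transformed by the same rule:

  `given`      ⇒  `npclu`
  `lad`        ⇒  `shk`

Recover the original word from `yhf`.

ray

This is a Caesar cipher with shift 7.
Decoding yhf: y−7=r, h−7=a, f−7=y.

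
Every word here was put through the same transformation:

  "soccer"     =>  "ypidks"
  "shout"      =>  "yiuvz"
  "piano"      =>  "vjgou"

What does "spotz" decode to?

moist

Shifts by position in soccer: pos 0: s→y (+6), pos 1: o→p (+1), pos 2: c→i (+6), pos 3: c→d (+1) — repeating every 2. A repeating key of period 2 is used — shifts +6, +1 over and over.
Reversing it on spotz: s−6=m, p−1=o, o−6=i, t−1=s, z−6=t.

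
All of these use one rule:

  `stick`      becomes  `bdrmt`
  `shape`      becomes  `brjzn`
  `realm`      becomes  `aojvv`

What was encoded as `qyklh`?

A repeating key of period 2 is used — shifts +9, +10 over and over.
Reversing it on qyklh: q−9=h, y−10=o, k−9=b, l−10=b, h−9=y.

hobby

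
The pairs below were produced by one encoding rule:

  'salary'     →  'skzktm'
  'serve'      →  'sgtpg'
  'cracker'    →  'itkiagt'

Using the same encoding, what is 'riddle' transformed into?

tchhzg

Each letter's alphabet position (a=0..z=25) is mapped through 25·x+10 mod 26 — an affine cipher.
Applying it to riddle: r(17)→25·17+10≡19=t; i(8)→25·8+10≡2=c; d(3)→25·3+10≡7=h; d(3)→25·3+10≡7=h; l(11)→25·11+10≡25=z; e(4)→25·4+10≡6=g (all mod 26).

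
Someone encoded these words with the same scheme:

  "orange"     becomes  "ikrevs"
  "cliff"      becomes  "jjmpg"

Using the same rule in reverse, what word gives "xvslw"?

The output letters match the input read backwards, each shifted +4: orange reversed is egnaro. The word is reversed, then every letter is shifted forward by 4.
Undoing it on xvslw: shift back: x−4=t, v−4=r, s−4=o, l−4=h, w−4=s → trohs; then reverse → short.

short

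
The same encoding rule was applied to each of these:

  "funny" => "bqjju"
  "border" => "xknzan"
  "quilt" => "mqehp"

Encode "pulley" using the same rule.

This is a Caesar cipher with shift 22.
Applying it to pulley: p+22=l, u+22=q, l+22=h, l+22=h, e+22=a, y+22=u.

lqhhau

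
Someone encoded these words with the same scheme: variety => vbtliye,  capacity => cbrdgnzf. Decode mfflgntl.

In variety: v→v is +0, a→b is +1, r→t is +2, i→l is +3 — the shift increases by 1 each position. The shift increases by 1 at each position, starting from +0: 0, 1, 2, ….
Reversing it on mfflgntl: m−0=m, f−1=e, f−2=d, l−3=i, g−4=c, n−5=i, t−6=n, l−7=e.

medicine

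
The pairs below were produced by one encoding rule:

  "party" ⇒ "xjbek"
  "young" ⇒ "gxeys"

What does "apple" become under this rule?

The shift increases by 1 at each position, starting from +8: 8, 9, 10, ….
Applying it to apple: a+8=i, p+9=y, p+10=z, l+11=w, e+12=q.

iyzwq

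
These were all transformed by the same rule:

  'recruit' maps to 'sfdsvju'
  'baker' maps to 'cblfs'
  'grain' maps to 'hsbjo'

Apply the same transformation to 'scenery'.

tdfofsz

Compare letters: r→s is +1, e→f is +1, c→d is +1 — a constant shift. Every letter moves 1 place later in the alphabet, wrapping around z→a.
For scenery: s+1=t, c+1=d, e+1=f, n+1=o, e+1=f, r+1=s, y+1=z.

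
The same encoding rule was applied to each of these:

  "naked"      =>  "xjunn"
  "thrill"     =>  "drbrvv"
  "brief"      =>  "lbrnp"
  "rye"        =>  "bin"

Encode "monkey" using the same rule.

Vowels shift forward by 9 and consonants shift forward by 10.
For monkey: m(cons)+10=w, o(vowel)+9=x, n(cons)+10=x, k(cons)+10=u, e(vowel)+9=n, y(cons)+10=i.

wxxuni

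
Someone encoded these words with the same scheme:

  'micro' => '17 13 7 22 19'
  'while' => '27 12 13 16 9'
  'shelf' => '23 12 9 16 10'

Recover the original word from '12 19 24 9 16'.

m is letter #13 and maps to 17: an offset of 4. The number is (letter's place in the alphabet, a=1) + 4.
Undoing it on 12 19 24 9 16: 12→(12−4)÷1=8=h, 19→(19−4)÷1=15=o, 24→(24−4)÷1=20=t, 9→(9−4)÷1=5=e, 16→(16−4)÷1=12=l.

hotel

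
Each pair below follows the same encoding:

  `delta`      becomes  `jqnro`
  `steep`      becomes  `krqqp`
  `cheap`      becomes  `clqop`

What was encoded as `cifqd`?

d(3)→j(9) and e(4)→q(16) fit y≡7x+14 (mod 26); the inverse of 7 mod 26 is 15. Each letter's alphabet position (a=0..z=25) is mapped through 7·x+14 mod 26 — an affine cipher.
Reversing it on cifqd: c(2)→15·(2−14)≡2=c; i(8)→15·(8−14)≡14=o; f(5)→15·(5−14)≡21=v; q(16)→15·(16−14)≡4=e; d(3)→15·(3−14)≡17=r (all mod 26).

cover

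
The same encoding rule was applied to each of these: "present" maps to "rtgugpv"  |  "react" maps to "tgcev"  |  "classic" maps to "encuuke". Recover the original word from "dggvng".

beetle

Compare letters: p→r is +2, r→t is +2, e→g is +2 — a constant shift. Each letter is shifted forward by 2 in the alphabet (a Caesar shift of +2).
Reversing it on dggvng: d−2=b, g−2=e, g−2=e, v−2=t, n−2=l, g−2=e.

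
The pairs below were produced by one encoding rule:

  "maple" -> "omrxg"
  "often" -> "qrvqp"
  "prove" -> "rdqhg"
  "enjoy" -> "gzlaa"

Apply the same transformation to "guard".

igcdf

It's a Vigenère-style cipher with numeric key [2,12]: position i shifts by key[i mod 2].
For guard: g+2=i, u+12=g, a+2=c, r+12=d, d+2=f.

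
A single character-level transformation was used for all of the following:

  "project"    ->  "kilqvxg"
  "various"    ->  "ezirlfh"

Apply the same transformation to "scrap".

Each pair mirrors across the alphabet (p↔k, r↔i, o↔l): positions sum to 25. Letters are reflected about the middle of the alphabet (position → 25−position): Atbash.
Applying it to scrap: s↔h, c↔x, r↔i, a↔z, p↔k.

hxizk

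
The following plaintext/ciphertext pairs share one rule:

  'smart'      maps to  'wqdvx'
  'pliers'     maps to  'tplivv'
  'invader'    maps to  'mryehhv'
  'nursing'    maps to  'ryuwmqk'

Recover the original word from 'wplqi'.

slime

Shifts by position in smart: pos 0: s→w (+4), pos 1: m→q (+4), pos 2: a→d (+3), pos 3: r→v (+4), pos 4: t→x (+4) — repeating every 3. The shifts repeat in a cycle of length 3: positions 0,1,… shift by +4, +4, +3, then the pattern repeats.
Decoding wplqi: w−4=s, p−4=l, l−3=i, q−4=m, i−4=e.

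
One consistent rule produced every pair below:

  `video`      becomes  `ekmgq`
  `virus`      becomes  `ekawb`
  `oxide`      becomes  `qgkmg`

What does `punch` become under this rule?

ywwlq

The rule splits by letter class: vowels +2, consonants +9.
Applying it to punch: p(cons)+9=y, u(vowel)+2=w, n(cons)+9=w, c(cons)+9=l, h(cons)+9=q.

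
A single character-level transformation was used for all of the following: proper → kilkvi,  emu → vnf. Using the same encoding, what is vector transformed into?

Each pair mirrors across the alphabet (p↔k, r↔i, o↔l): positions sum to 25. Each letter is replaced by its mirror in the alphabet: a↔z, b↔y, c↔x, and so on (the Atbash cipher).
For vector: v↔e, e↔v, c↔x, t↔g, o↔l, r↔i.

evxgli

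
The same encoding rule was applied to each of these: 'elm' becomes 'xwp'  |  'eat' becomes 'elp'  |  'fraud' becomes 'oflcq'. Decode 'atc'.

The output letters match the input read backwards, each shifted +11: elm reversed is mle. Two steps: reverse the string, then apply a Caesar shift of +11.
Undoing it on atc: shift back: a−11=p, t−11=i, c−11=r → pir; then reverse → rip.

rip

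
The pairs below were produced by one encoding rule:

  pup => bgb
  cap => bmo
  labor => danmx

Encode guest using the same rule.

Read the word backwards and shift each letter +12.
On guest: reverse → tseug; then shift: t+12=f, s+12=e, e+12=q, u+12=g, g+12=s.

feqgs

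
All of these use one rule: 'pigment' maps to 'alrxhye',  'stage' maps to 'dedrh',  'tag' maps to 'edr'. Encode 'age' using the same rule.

drh

The shift depends on letter class: consonant p→a is +11, but vowel i→l is +3. Vowels shift forward by 3 and consonants shift forward by 11.
For age: a(vowel)+3=d, g(cons)+11=r, e(vowel)+3=h.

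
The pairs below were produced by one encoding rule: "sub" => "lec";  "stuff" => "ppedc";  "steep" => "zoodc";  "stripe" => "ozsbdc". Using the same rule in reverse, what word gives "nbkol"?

The output letters match the input read backwards, each shifted +10: sub reversed is bus. Two steps: reverse the string, then apply a Caesar shift of +10.
Undoing it on nbkol: shift back: n−10=d, b−10=r, k−10=a, o−10=e, l−10=b → draeb; then reverse → beard.

beard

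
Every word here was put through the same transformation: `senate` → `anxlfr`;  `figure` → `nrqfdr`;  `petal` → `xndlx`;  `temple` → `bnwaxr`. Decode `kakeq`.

In senate: s→a is +8, e→n is +9, n→x is +10, a→l is +11 — the shift increases by 1 each position. Letter i (0-indexed) is shifted by i+8, so successive shifts are 8, 9, 10, ….
Reversing it on kakeq: k−8=c, a−9=r, k−10=a, e−11=t, q−12=e.

crate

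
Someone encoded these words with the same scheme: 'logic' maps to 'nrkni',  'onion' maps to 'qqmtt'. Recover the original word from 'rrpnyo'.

In logic: l→n is +2, o→r is +3, g→k is +4, i→n is +5 — the shift increases by 1 each position. Letter i (0-indexed) is shifted by i+2, so successive shifts are 2, 3, 4, ….
Undoing it on rrpnyo: r−2=p, r−3=o, p−4=l, n−5=i, y−6=s, o−7=h.

polish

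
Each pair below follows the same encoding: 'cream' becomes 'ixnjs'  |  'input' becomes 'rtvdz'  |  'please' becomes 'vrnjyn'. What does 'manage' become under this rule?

The rule splits by letter class: vowels +9, consonants +6.
On manage: m(cons)+6=s, a(vowel)+9=j, n(cons)+6=t, a(vowel)+9=j, g(cons)+6=m, e(vowel)+9=n.

sjtjmn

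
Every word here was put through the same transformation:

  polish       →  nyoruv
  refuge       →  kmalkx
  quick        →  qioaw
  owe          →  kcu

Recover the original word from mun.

hog

The output letters match the input read backwards, each shifted +6: polish reversed is hsilop. The word is reversed, then every letter is shifted forward by 6.
Reversing it on mun: shift back: m−6=g, u−6=o, n−6=h → goh; then reverse → hog.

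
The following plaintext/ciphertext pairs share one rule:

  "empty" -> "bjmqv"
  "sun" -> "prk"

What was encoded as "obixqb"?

Compare letters: e→b is +23, m→j is +23, p→m is +23 — a constant shift. Every letter moves 23 places later in the alphabet, wrapping around z→a.
Reversing it on obixqb: o−23=r, b−23=e, i−23=l, x−23=a, q−23=t, b−23=e.

relate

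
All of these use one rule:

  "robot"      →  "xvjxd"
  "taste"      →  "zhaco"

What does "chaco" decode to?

waste

The shift increases by 1 at each position, starting from +6: 6, 7, 8, ….
Reversing it on chaco: c−6=w, h−7=a, a−8=s, c−9=t, o−10=e.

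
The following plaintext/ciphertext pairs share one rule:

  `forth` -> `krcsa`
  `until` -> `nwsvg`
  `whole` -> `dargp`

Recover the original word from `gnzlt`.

lucky

f(5)→k(10) and o(14)→r(17) fit y≡21x+9 (mod 26); the inverse of 21 mod 26 is 5. Treating letters as 0–25, the rule is x ↦ 21x + 9 (mod 26).
Reversing it on gnzlt: g(6)→5·(6−9)≡11=l; n(13)→5·(13−9)≡20=u; z(25)→5·(25−9)≡2=c; l(11)→5·(11−9)≡10=k; t(19)→5·(19−9)≡24=y (all mod 26).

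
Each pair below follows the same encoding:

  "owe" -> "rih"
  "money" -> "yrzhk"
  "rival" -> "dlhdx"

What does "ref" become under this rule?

dhr

The shift depends on letter class: consonant w→i is +12, but vowel o→r is +3. The rule splits by letter class: vowels +3, consonants +12.
For ref: r(cons)+12=d, e(vowel)+3=h, f(cons)+12=r.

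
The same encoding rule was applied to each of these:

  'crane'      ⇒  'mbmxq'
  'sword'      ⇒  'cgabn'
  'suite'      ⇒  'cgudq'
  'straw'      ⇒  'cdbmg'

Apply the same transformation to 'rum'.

bgw

The shift depends on letter class: consonant c→m is +10, but vowel a→m is +12. Vowels shift forward by 12 and consonants shift forward by 10.
On rum: r(cons)+10=b, u(vowel)+12=g, m(cons)+10=w.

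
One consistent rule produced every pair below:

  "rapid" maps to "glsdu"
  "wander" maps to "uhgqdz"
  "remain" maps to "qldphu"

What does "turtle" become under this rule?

howuxw

Read the word backwards and shift each letter +3.
For turtle: reverse → eltrut; then shift: e+3=h, l+3=o, t+3=w, r+3=u, u+3=x, t+3=w.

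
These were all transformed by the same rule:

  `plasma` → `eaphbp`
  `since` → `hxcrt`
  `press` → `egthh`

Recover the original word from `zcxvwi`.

It's a constant shift of +15 (ROT15).
Undoing it on zcxvwi: z−15=k, c−15=n, x−15=i, v−15=g, w−15=h, i−15=t.

knight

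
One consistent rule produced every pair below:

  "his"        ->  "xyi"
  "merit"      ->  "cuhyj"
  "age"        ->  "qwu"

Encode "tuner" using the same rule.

jkduh

Compare letters: h→x is +16, i→y is +16, s→i is +16 — a constant shift. Each letter is shifted forward by 16 in the alphabet (a Caesar shift of +16).
For tuner: t+16=j, u+16=k, n+16=d, e+16=u, r+16=h.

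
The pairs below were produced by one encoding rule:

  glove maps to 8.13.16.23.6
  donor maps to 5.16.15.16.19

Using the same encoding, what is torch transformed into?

g is letter #7 and maps to 8: an offset of 1. Letters become their 1-based position plus 1 (so a→2, b→3, …).
Applying it to torch: t=20→21, o=15→16, r=18→19, c=3→4, h=8→9.

21.16.19.4.9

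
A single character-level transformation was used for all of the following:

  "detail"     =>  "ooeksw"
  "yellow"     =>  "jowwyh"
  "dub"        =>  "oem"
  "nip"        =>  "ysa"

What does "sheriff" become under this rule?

dsocsqq

The shift depends on letter class: consonant d→o is +11, but vowel e→o is +10. Two shifts are in play — +10 for a/e/i/o/u, +11 for every other letter.
For sheriff: s(cons)+11=d, h(cons)+11=s, e(vowel)+10=o, r(cons)+11=c, i(vowel)+10=s, f(cons)+11=q, f(cons)+11=q.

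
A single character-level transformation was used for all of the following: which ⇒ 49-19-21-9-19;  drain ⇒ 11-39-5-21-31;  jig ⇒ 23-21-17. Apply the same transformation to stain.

41-43-5-21-31

w(#23)→49 and h(#8)→19: differences scale by 2, so n = 2·pos + 3. The formula is n = 2×(alphabet index, a=1) + 3.
Applying it to stain: s=19→41, t=20→43, a=1→5, i=9→21, n=14→31.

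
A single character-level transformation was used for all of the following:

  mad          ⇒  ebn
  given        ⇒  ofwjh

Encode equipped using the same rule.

efqqjvrf

The output letters match the input read backwards, each shifted +1: mad reversed is dam. Read the word backwards and shift each letter +1.
On equipped: reverse → deppiuqe; then shift: d+1=e, e+1=f, p+1=q, p+1=q, i+1=j, u+1=v, q+1=r, e+1=f.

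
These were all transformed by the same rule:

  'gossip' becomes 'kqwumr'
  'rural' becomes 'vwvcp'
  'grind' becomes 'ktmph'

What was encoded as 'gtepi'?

crane

Shifts by position in gossip: pos 0: g→k (+4), pos 1: o→q (+2), pos 2: s→w (+4), pos 3: s→u (+2) — repeating every 2. A repeating key of period 2 is used — shifts +4, +2 over and over.
Reversing it on gtepi: g−4=c, t−2=r, e−4=a, p−2=n, i−4=e.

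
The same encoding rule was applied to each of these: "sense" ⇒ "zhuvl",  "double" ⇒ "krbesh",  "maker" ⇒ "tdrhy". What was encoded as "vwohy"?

other

Shifts by position in sense: pos 0: s→z (+7), pos 1: e→h (+3), pos 2: n→u (+7), pos 3: s→v (+3) — repeating every 2. The shifts repeat in a cycle of length 2: positions 0,1,… shift by +7, +3, then the pattern repeats.
Reversing it on vwohy: v−7=o, w−3=t, o−7=h, h−3=e, y−7=r.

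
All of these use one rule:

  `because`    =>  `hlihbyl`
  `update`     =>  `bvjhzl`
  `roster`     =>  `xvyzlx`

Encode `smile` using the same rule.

The shift depends on letter class: consonant b→h is +6, but vowel e→l is +7. Vowels shift forward by 7 and consonants shift forward by 6.
For smile: s(cons)+6=y, m(cons)+6=s, i(vowel)+7=p, l(cons)+6=r, e(vowel)+7=l.

ysprl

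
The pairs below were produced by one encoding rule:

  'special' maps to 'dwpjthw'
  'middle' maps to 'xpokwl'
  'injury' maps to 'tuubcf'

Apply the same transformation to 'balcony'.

mhwjzuj

Shifts by position in special: pos 0: s→d (+11), pos 1: p→w (+7), pos 2: e→p (+11), pos 3: c→j (+7) — repeating every 2. The shifts repeat in a cycle of length 2: positions 0,1,… shift by +11, +7, then the pattern repeats.
Applying it to balcony: b+11=m, a+7=h, l+11=w, c+7=j, o+11=z, n+7=u, y+11=j.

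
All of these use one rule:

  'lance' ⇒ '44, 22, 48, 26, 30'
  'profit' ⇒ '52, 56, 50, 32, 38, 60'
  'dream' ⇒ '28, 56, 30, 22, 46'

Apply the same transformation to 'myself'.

46, 70, 58, 30, 44, 32

l(#12)→44 and a(#1)→22: differences scale by 2, so n = 2·pos + 20. Each letter becomes 2×(its alphabet position, a=1..z=26) + 20.
On myself: m=13→46, y=25→70, s=19→58, e=5→30, l=12→44, f=6→32.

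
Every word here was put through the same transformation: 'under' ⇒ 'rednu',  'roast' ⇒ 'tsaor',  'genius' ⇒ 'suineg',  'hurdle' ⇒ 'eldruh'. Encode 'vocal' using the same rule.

The output letters match the input read backwards: under reversed is rednu. The word is simply reversed.
Applying it to vocal: reverse → lacov.

lacov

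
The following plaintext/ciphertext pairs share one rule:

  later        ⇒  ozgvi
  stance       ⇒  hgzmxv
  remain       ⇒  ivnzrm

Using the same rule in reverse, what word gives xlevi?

cover

Each pair mirrors across the alphabet (l↔o, a↔z, t↔g): positions sum to 25. Each letter is replaced by its mirror in the alphabet: a↔z, b↔y, c↔x, and so on (the Atbash cipher).
Reversing it on xlevi: x↔c, l↔o, e↔v, v↔e, i↔r.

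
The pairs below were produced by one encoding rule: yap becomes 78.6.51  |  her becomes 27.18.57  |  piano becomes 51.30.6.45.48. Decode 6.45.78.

The formula is n = 3×(alphabet index, a=1) + 3.
Reversing it on 6.45.78: 6→(6−3)÷3=1=a, 45→(45−3)÷3=14=n, 78→(78−3)÷3=25=y.

any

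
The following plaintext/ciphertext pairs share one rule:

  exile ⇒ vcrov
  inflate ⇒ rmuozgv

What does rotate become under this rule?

ilgzgv

Each pair mirrors across the alphabet (e↔v, x↔c, i↔r): positions sum to 25. Each letter is replaced by its mirror in the alphabet: a↔z, b↔y, c↔x, and so on (the Atbash cipher).
On rotate: r↔i, o↔l, t↔g, a↔z, t↔g, e↔v.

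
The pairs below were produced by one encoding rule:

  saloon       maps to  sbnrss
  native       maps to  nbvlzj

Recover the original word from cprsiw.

copper

In saloon: s→s is +0, a→b is +1, l→n is +2, o→r is +3 — the shift increases by 1 each position. Each letter shifts forward by its position index (0, 1, 2, …) — the shift grows by one for each successive letter.
Undoing it on cprsiw: c−0=c, p−1=o, r−2=p, s−3=p, i−4=e, w−5=r.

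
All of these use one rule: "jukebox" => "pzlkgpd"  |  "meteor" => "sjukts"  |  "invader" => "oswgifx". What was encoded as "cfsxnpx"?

Shifts by position in jukebox: pos 0: j→p (+6), pos 1: u→z (+5), pos 2: k→l (+1), pos 3: e→k (+6), pos 4: b→g (+5), pos 5: o→p (+1) — repeating every 3. A repeating key of period 3 is used — shifts +6, +5, +1 over and over.
Decoding cfsxnpx: c−6=w, f−5=a, s−1=r, x−6=r, n−5=i, p−1=o, x−6=r.

warrior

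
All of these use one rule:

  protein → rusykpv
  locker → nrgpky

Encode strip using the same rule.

uwvnv

The shift increases by 1 at each position, starting from +2: 2, 3, 4, ….
Applying it to strip: s+2=u, t+3=w, r+4=v, i+5=n, p+6=v.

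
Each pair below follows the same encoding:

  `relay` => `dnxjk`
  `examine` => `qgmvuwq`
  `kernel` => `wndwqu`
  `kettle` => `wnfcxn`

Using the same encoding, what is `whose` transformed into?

Shifts by position in relay: pos 0: r→d (+12), pos 1: e→n (+9), pos 2: l→x (+12), pos 3: a→j (+9) — repeating every 2. The shifts repeat in a cycle of length 2: positions 0,1,… shift by +12, +9, then the pattern repeats.
Applying it to whose: w+12=i, h+9=q, o+12=a, s+9=b, e+12=q.

iqabq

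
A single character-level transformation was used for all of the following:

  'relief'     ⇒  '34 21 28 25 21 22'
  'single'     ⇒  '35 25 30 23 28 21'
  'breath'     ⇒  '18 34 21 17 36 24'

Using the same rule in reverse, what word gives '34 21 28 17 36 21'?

Each letter is replaced by its alphabet position (a=1..z=26) + 16.
Reversing it on 34 21 28 17 36 21: 34→(34−16)÷1=18=r, 21→(21−16)÷1=5=e, 28→(28−16)÷1=12=l, 17→(17−16)÷1=1=a, 36→(36−16)÷1=20=t, 21→(21−16)÷1=5=e.

relate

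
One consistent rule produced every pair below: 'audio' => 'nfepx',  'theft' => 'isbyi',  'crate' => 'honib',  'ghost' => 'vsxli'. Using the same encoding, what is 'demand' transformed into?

ebdnae

Each letter's alphabet position (a=0..z=25) is mapped through 23·x+13 mod 26 — an affine cipher.
For demand: d(3)→23·3+13≡4=e; e(4)→23·4+13≡1=b; m(12)→23·12+13≡3=d; a(0)→23·0+13≡13=n; n(13)→23·13+13≡0=a; d(3)→23·3+13≡4=e (all mod 26).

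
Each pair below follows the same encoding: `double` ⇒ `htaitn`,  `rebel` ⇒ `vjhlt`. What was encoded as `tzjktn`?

puddle

In double: d→h is +4, o→t is +5, u→a is +6, b→i is +7 — the shift increases by 1 each position. The shift increases by 1 at each position, starting from +4: 4, 5, 6, ….
Reversing it on tzjktn: t−4=p, z−5=u, j−6=d, k−7=d, t−8=l, n−9=e.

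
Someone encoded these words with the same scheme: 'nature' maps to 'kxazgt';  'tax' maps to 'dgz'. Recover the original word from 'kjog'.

aide

The output letters match the input read backwards, each shifted +6: nature reversed is erutan. Two steps: reverse the string, then apply a Caesar shift of +6.
Reversing it on kjog: shift back: k−6=e, j−6=d, o−6=i, g−6=a → edia; then reverse → aide.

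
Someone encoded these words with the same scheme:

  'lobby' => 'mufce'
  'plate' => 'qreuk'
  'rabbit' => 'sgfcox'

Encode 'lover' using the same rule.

Shifts by position in lobby: pos 0: l→m (+1), pos 1: o→u (+6), pos 2: b→f (+4), pos 3: b→c (+1), pos 4: y→e (+6) — repeating every 3. A repeating key of period 3 is used — shifts +1, +6, +4 over and over.
For lover: l+1=m, o+6=u, v+4=z, e+1=f, r+6=x.

muzfx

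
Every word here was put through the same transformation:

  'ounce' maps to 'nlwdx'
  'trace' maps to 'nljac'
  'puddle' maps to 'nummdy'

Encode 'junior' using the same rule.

axrwds

The output letters match the input read backwards, each shifted +9: ounce reversed is ecnuo. Read the word backwards and shift each letter +9.
Applying it to junior: reverse → roinuj; then shift: r+9=a, o+9=x, i+9=r, n+9=w, u+9=d, j+9=s.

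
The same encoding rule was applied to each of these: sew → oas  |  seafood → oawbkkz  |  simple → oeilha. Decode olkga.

Compare letters: s→o is +22, e→a is +22, w→s is +22 — a constant shift. This is a Caesar cipher with shift 22.
Decoding olkga: o−22=s, l−22=p, k−22=o, g−22=k, a−22=e.

spoke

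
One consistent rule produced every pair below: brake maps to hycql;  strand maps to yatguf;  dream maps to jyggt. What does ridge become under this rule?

Shifts by position in brake: pos 0: b→h (+6), pos 1: r→y (+7), pos 2: a→c (+2), pos 3: k→q (+6), pos 4: e→l (+7) — repeating every 3. A repeating key of period 3 is used — shifts +6, +7, +2 over and over.
For ridge: r+6=x, i+7=p, d+2=f, g+6=m, e+7=l.

xpfml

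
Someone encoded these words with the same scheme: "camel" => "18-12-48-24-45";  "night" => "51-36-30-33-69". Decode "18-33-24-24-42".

cheek

c(#3)→18 and a(#1)→12: differences scale by 3, so n = 3·pos + 9. Each letter becomes 3×(its alphabet position, a=1..z=26) + 9.
Reversing it on 18-33-24-24-42: 18→(18−9)÷3=3=c, 33→(33−9)÷3=8=h, 24→(24−9)÷3=5=e, 24→(24−9)÷3=5=e, 42→(42−9)÷3=11=k.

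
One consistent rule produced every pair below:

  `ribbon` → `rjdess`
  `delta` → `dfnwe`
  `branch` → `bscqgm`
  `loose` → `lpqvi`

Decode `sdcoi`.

scale

In ribbon: r→r is +0, i→j is +1, b→d is +2, b→e is +3 — the shift increases by 1 each position. Each letter shifts forward by its position index (0, 1, 2, …) — the shift grows by one for each successive letter.
Decoding sdcoi: s−0=s, d−1=c, c−2=a, o−3=l, i−4=e.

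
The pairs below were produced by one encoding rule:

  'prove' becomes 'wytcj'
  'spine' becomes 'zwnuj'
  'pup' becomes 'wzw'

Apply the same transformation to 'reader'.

yjfkjy

The shift depends on letter class: consonant p→w is +7, but vowel o→t is +5. Two shifts are in play — +5 for a/e/i/o/u, +7 for every other letter.
Applying it to reader: r(cons)+7=y, e(vowel)+5=j, a(vowel)+5=f, d(cons)+7=k, e(vowel)+5=j, r(cons)+7=y.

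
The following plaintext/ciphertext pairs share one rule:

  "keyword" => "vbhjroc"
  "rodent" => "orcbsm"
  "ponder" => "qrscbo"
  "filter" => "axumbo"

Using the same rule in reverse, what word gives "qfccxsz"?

padding

k(10)→v(21) and e(4)→b(1) fit y≡25x+5 (mod 26); the inverse of 25 mod 26 is 25. Treating letters as 0–25, the rule is x ↦ 25x + 5 (mod 26).
Reversing it on qfccxsz: q(16)→25·(16−5)≡15=p; f(5)→25·(5−5)≡0=a; c(2)→25·(2−5)≡3=d; c(2)→25·(2−5)≡3=d; x(23)→25·(23−5)≡8=i; s(18)→25·(18−5)≡13=n; z(25)→25·(25−5)≡6=g (all mod 26).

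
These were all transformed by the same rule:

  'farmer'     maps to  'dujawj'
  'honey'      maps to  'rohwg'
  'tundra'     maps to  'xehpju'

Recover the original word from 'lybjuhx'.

f(5)→d(3) and a(0)→u(20) fit y≡7x+20 (mod 26); the inverse of 7 mod 26 is 15. Treating letters as 0–25, the rule is x ↦ 7x + 20 (mod 26).
Undoing it on lybjuhx: l(11)→15·(11−20)≡21=v; y(24)→15·(24−20)≡8=i; b(1)→15·(1−20)≡1=b; j(9)→15·(9−20)≡17=r; u(20)→15·(20−20)≡0=a; h(7)→15·(7−20)≡13=n; x(23)→15·(23−20)≡19=t (all mod 26).

vibrant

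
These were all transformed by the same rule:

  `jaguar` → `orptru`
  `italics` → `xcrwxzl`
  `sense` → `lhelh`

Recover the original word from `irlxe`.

basin

j(9)→o(14) and a(0)→r(17) fit y≡17x+17 (mod 26); the inverse of 17 mod 26 is 23. Treating letters as 0–25, the rule is x ↦ 17x + 17 (mod 26).
Undoing it on irlxe: i(8)→23·(8−17)≡1=b; r(17)→23·(17−17)≡0=a; l(11)→23·(11−17)≡18=s; x(23)→23·(23−17)≡8=i; e(4)→23·(4−17)≡13=n (all mod 26).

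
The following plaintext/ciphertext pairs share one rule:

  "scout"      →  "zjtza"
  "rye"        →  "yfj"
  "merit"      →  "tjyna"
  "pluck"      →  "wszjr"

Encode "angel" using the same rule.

funjs

The shift depends on letter class: consonant s→z is +7, but vowel o→t is +5. Two shifts are in play — +5 for a/e/i/o/u, +7 for every other letter.
On angel: a(vowel)+5=f, n(cons)+7=u, g(cons)+7=n, e(vowel)+5=j, l(cons)+7=s.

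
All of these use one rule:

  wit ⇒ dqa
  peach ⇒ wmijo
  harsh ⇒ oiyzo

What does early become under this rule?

The shift depends on letter class: consonant w→d is +7, but vowel i→q is +8. Vowels shift forward by 8 and consonants shift forward by 7.
For early: e(vowel)+8=m, a(vowel)+8=i, r(cons)+7=y, l(cons)+7=s, y(cons)+7=f.

miysf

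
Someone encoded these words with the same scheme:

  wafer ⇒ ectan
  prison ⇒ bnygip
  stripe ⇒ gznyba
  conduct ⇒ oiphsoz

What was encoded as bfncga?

phrase

w(22)→e(4) and a(0)→c(2) fit y≡19x+2 (mod 26); the inverse of 19 mod 26 is 11. This is an affine cipher: with a=0,…,z=25, each position x becomes (19x+2) mod 26.
Decoding bfncga: b(1)→11·(1−2)≡15=p; f(5)→11·(5−2)≡7=h; n(13)→11·(13−2)≡17=r; c(2)→11·(2−2)≡0=a; g(6)→11·(6−2)≡18=s; a(0)→11·(0−2)≡4=e (all mod 26).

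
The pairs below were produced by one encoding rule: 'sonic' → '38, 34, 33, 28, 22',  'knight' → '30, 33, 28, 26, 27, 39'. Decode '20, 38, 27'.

ash

s is letter #19 and maps to 38: an offset of 19. Each letter is replaced by its alphabet position (a=1..z=26) + 19.
Decoding 20, 38, 27: 20→(20−19)÷1=1=a, 38→(38−19)÷1=19=s, 27→(27−19)÷1=8=h.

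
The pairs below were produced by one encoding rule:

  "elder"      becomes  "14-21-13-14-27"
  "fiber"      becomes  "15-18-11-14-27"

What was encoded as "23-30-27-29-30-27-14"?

Each letter is replaced by its alphabet position (a=1..z=26) + 9.
Decoding 23-30-27-29-30-27-14: 23→(23−9)÷1=14=n, 30→(30−9)÷1=21=u, 27→(27−9)÷1=18=r, 29→(29−9)÷1=20=t, 30→(30−9)÷1=21=u, 27→(27−9)÷1=18=r, 14→(14−9)÷1=5=e.

nurture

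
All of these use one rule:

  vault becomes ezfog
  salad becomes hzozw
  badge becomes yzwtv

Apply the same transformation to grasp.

Each pair mirrors across the alphabet (v↔e, a↔z, u↔f): positions sum to 25. Each letter is replaced by its mirror in the alphabet: a↔z, b↔y, c↔x, and so on (the Atbash cipher).
On grasp: g↔t, r↔i, a↔z, s↔h, p↔k.

tizhk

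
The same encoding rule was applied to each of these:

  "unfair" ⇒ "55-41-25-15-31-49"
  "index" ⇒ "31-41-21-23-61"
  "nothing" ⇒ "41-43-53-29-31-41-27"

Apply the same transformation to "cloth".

u(#21)→55 and n(#14)→41: differences scale by 2, so n = 2·pos + 13. Each letter becomes 2×(its alphabet position, a=1..z=26) + 13.
Applying it to cloth: c=3→19, l=12→37, o=15→43, t=20→53, h=8→29.

19-37-43-53-29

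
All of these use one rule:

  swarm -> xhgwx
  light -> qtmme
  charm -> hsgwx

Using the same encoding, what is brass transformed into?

gcgxd

Shifts by position in swarm: pos 0: s→x (+5), pos 1: w→h (+11), pos 2: a→g (+6), pos 3: r→w (+5), pos 4: m→x (+11) — repeating every 3. The shifts repeat in a cycle of length 3: positions 0,1,… shift by +5, +11, +6, then the pattern repeats.
On brass: b+5=g, r+11=c, a+6=g, s+5=x, s+11=d.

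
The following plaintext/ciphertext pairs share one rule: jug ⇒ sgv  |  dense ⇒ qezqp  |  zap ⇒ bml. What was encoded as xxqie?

The output letters match the input read backwards, each shifted +12: jug reversed is guj. Read the word backwards and shift each letter +12.
Undoing it on xxqie: shift back: x−12=l, x−12=l, q−12=e, i−12=w, e−12=s → llews; then reverse → swell.

swell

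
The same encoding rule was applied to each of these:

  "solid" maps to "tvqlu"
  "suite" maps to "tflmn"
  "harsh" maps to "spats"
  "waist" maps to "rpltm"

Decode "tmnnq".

steel

s(18)→t(19) and o(14)→v(21) fit y≡19x+15 (mod 26); the inverse of 19 mod 26 is 11. Each letter's alphabet position (a=0..z=25) is mapped through 19·x+15 mod 26 — an affine cipher.
Reversing it on tmnnq: t(19)→11·(19−15)≡18=s; m(12)→11·(12−15)≡19=t; n(13)→11·(13−15)≡4=e; n(13)→11·(13−15)≡4=e; q(16)→11·(16−15)≡11=l (all mod 26).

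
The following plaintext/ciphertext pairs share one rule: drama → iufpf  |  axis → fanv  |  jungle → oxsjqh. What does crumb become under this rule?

It's a Vigenère-style cipher with numeric key [5,3]: position i shifts by key[i mod 2].
On crumb: c+5=h, r+3=u, u+5=z, m+3=p, b+5=g.

huzpg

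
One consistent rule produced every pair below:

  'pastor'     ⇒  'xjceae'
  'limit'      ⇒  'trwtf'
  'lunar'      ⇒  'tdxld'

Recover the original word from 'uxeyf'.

mount

In pastor: p→x is +8, a→j is +9, s→c is +10, t→e is +11 — the shift increases by 1 each position. Letter i (0-indexed) is shifted by i+8, so successive shifts are 8, 9, 10, ….
Reversing it on uxeyf: u−8=m, x−9=o, e−10=u, y−11=n, f−12=t.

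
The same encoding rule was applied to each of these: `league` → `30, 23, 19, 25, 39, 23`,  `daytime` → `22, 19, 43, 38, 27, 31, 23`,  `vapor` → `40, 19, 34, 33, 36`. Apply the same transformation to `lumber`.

30, 39, 31, 20, 23, 36

The number is (letter's place in the alphabet, a=1) + 18.
For lumber: l=12→30, u=21→39, m=13→31, b=2→20, e=5→23, r=18→36.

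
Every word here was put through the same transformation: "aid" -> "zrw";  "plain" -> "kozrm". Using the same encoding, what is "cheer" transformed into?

xsvvi

Each pair mirrors across the alphabet (a↔z, i↔r, d↔w): positions sum to 25. This is the alphabet-reversal cipher (Atbash): a becomes z, b becomes y, etc.
Applying it to cheer: c↔x, h↔s, e↔v, e↔v, r↔i.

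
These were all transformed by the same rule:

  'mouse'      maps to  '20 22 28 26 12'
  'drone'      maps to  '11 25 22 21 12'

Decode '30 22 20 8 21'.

m is letter #13 and maps to 20: an offset of 7. The number is (letter's place in the alphabet, a=1) + 7.
Reversing it on 30 22 20 8 21: 30→(30−7)÷1=23=w, 22→(22−7)÷1=15=o, 20→(20−7)÷1=13=m, 8→(8−7)÷1=1=a, 21→(21−7)÷1=14=n.

woman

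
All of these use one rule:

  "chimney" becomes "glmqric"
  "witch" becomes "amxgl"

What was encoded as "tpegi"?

place

Each letter is shifted forward by 4 in the alphabet (a Caesar shift of +4).
Reversing it on tpegi: t−4=p, p−4=l, e−4=a, g−4=c, i−4=e.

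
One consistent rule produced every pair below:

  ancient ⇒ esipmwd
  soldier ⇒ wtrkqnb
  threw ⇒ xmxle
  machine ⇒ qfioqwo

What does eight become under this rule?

inmob

The shift increases by 1 at each position, starting from +4: 4, 5, 6, ….
On eight: e+4=i, i+5=n, g+6=m, h+7=o, t+8=b.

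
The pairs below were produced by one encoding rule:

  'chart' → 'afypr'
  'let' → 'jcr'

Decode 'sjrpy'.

ultra

Compare letters: c→a is +24, h→f is +24, a→y is +24 — a constant shift. It's a constant shift of +24 (ROT24).
Undoing it on sjrpy: s−24=u, j−24=l, r−24=t, p−24=r, y−24=a.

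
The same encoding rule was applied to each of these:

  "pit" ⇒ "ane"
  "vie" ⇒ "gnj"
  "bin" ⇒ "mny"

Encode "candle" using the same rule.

nfyowj

The shift depends on letter class: consonant p→a is +11, but vowel i→n is +5. Vowels shift forward by 5 and consonants shift forward by 11.
For candle: c(cons)+11=n, a(vowel)+5=f, n(cons)+11=y, d(cons)+11=o, l(cons)+11=w, e(vowel)+5=j.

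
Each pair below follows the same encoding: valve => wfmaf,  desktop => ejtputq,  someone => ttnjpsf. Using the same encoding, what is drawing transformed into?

ewbbjsh

Shifts by position in valve: pos 0: v→w (+1), pos 1: a→f (+5), pos 2: l→m (+1), pos 3: v→a (+5) — repeating every 2. The shifts repeat in a cycle of length 2: positions 0,1,… shift by +1, +5, then the pattern repeats.
For drawing: d+1=e, r+5=w, a+1=b, w+5=b, i+1=j, n+5=s, g+1=h.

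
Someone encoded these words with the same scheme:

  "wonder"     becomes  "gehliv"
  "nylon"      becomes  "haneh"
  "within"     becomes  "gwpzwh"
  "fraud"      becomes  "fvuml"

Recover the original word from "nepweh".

w(22)→g(6) and o(14)→e(4) fit y≡23x+20 (mod 26); the inverse of 23 mod 26 is 17. Treating letters as 0–25, the rule is x ↦ 23x + 20 (mod 26).
Decoding nepweh: n(13)→17·(13−20)≡11=l; e(4)→17·(4−20)≡14=o; p(15)→17·(15−20)≡19=t; w(22)→17·(22−20)≡8=i; e(4)→17·(4−20)≡14=o; h(7)→17·(7−20)≡13=n (all mod 26).

lotion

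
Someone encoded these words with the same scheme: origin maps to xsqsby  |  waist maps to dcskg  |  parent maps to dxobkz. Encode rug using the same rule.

The output letters match the input read backwards, each shifted +10: origin reversed is nigiro. The word is reversed, then every letter is shifted forward by 10.
Applying it to rug: reverse → gur; then shift: g+10=q, u+10=e, r+10=b.

qeb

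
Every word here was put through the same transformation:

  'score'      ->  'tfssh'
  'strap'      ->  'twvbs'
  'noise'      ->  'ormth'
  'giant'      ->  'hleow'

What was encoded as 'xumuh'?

write

Shifts by position in score: pos 0: s→t (+1), pos 1: c→f (+3), pos 2: o→s (+4), pos 3: r→s (+1), pos 4: e→h (+3) — repeating every 3. The shifts repeat in a cycle of length 3: positions 0,1,… shift by +1, +3, +4, then the pattern repeats.
Decoding xumuh: x−1=w, u−3=r, m−4=i, u−1=t, h−3=e.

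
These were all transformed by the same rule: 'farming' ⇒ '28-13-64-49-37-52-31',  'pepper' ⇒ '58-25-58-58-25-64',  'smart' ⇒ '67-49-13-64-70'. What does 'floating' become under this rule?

With a=1..z=26, the number is 3·pos + 10.
Applying it to floating: f=6→28, l=12→46, o=15→55, a=1→13, t=20→70, i=9→37, n=14→52, g=7→31.

28-46-55-13-70-37-52-31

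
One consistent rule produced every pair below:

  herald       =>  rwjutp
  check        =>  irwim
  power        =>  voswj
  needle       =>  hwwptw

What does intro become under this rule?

h(7)→r(17) and e(4)→w(22) fit y≡7x+20 (mod 26); the inverse of 7 mod 26 is 15. Each letter's alphabet position (a=0..z=25) is mapped through 7·x+20 mod 26 — an affine cipher.
On intro: i(8)→7·8+20≡24=y; n(13)→7·13+20≡7=h; t(19)→7·19+20≡23=x; r(17)→7·17+20≡9=j; o(14)→7·14+20≡14=o (all mod 26).

yhxjo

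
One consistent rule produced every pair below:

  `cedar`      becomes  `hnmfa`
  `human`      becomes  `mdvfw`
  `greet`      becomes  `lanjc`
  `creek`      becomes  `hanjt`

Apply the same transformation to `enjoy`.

Shifts by position in cedar: pos 0: c→h (+5), pos 1: e→n (+9), pos 2: d→m (+9), pos 3: a→f (+5), pos 4: r→a (+9) — repeating every 3. It's a Vigenère-style cipher with numeric key [5,9,9]: position i shifts by key[i mod 3].
For enjoy: e+5=j, n+9=w, j+9=s, o+5=t, y+9=h.

jwsth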